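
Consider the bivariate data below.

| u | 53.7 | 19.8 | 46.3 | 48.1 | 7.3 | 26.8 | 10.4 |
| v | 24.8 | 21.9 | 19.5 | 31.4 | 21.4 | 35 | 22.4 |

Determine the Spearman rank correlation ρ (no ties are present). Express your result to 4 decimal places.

Rank u: 7, 3, 5, 6, 1, 4, 2
Rank v: 5, 3, 1, 6, 2, 7, 4
d = rank(u) − rank(v): 2, 0, 4, 0, -1, -3, -2; Σd² = 34
ρ = 1 − 6Σd² / [n(n²−1)] = 1 − 6×34 / (7×48) = 1 − 204/336 ≈ 0.3929

0.3929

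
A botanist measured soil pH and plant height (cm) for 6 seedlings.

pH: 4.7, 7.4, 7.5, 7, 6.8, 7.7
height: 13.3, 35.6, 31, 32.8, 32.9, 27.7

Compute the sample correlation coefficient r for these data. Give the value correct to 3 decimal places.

0.852

n = 6, Σx = 41.1, Σy = 173.3, Σx² = 287.63, Σy² = 5330.79, Σxy = 1225.06
nΣxy − ΣxΣy = 7350.36 − 7122.63 = 227.73
nΣx² − (Σx)² = 1725.78 − 1689.21 = 36.57; nΣy² − (Σy)² = 31984.74 − 30032.89 = 1951.85
r = 227.73 / √(36.57 × 1951.85) = 227.73 / 267.1688 ≈ 0.852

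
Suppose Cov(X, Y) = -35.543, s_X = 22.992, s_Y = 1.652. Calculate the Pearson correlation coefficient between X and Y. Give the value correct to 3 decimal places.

r = Cov(X,Y) / (s_X · s_Y) = -35.543 / (22.992 × 1.652)
  = -35.543 / 37.9828 ≈ -0.936

-0.936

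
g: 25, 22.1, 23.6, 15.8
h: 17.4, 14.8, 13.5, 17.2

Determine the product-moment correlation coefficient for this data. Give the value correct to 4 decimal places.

-0.3365

n = 4, Σg = 86.5, Σh = 62.9, Σg² = 1920.01, Σh² = 999.89, Σgh = 1352.44
nΣgh − ΣgΣh = 5409.76 − 5440.85 = -31.09
nΣg² − (Σg)² = 7680.04 − 7482.25 = 197.79; nΣh² − (Σh)² = 3999.56 − 3956.41 = 43.15
r = -31.09 / √(197.79 × 43.15) = -31.09 / 92.3831 ≈ -0.3365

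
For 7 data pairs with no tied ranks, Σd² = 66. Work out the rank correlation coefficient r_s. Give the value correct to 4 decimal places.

-0.1786

ρ = 1 − 6Σd² / [n(n²−1)] = 1 − 6×66 / (7×48)
  = 1 − 396/336 = 1 − 1.17857 ≈ -0.1786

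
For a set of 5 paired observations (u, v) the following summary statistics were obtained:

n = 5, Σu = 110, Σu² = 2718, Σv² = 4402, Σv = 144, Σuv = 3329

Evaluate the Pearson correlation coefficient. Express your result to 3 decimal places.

r = (nΣuv − ΣuΣv) / √[(nΣu² − (Σu)²)(nΣv² − (Σv)²)]
Numerator: 5×3329 − 110×144 = 805
Denominator: √[(13590 − 12100)(22010 − 20736)] = √[1490 × 1274] = 1377.7736
r = 805 / 1377.7736 ≈ 0.584

0.584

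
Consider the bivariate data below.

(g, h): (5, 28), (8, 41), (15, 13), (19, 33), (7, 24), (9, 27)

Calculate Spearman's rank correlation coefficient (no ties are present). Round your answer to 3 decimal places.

Rank g: 1, 3, 5, 6, 2, 4
Rank h: 4, 6, 1, 5, 2, 3
d = rank(g) − rank(h): -3, -3, 4, 1, 0, 1; Σd² = 36
ρ = 1 − 6Σd² / [n(n²−1)] = 1 − 6×36 / (6×35) = 1 − 216/210 ≈ -0.029

-0.029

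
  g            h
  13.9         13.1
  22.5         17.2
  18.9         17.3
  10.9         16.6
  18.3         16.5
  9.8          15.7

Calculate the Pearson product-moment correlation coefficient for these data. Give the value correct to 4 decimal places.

n = 6, Σg = 94.3, Σh = 96.4, Σg² = 1606.41, Σh² = 1561.04, Σgh = 1532.81
nΣgh − ΣgΣh = 9196.86 − 9090.52 = 106.34
nΣg² − (Σg)² = 9638.46 − 8892.49 = 745.97; nΣh² − (Σh)² = 9366.24 − 9292.96 = 73.28
r = 106.34 / √(745.97 × 73.28) = 106.34 / 233.8048 ≈ 0.4548

0.4548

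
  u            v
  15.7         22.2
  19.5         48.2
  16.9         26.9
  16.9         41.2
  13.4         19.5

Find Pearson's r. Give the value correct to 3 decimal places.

0.876

n = 5, Σu = 82.4, Σv = 158, Σu² = 1377.52, Σv² = 5617.38, Σuv = 2700.63
nΣuv − ΣuΣv = 13503.15 − 13019.2 = 483.95
nΣu² − (Σu)² = 6887.6 − 6789.76 = 97.84; nΣv² − (Σv)² = 28086.9 − 24964 = 3122.9
r = 483.95 / √(97.84 × 3122.9) = 483.95 / 552.7608 ≈ 0.876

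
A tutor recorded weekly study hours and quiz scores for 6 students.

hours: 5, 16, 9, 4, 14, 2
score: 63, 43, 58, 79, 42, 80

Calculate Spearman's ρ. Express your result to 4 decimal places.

-0.9429

Rank hours: 3, 6, 4, 2, 5, 1
Rank score: 4, 2, 3, 5, 1, 6
d = rank(hours) − rank(score): -1, 4, 1, -3, 4, -5; Σd² = 68
ρ = 1 − 6Σd² / [n(n²−1)] = 1 − 6×68 / (6×35) = 1 − 408/210 ≈ -0.9429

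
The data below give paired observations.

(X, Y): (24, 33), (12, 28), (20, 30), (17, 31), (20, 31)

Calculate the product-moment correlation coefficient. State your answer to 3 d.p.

n = 5, ΣX = 93, ΣY = 153, ΣX² = 1809, ΣY² = 4695, ΣXY = 2875
nΣXY − ΣXΣY = 14375 − 14229 = 146
nΣX² − (ΣX)² = 9045 − 8649 = 396; nΣY² − (ΣY)² = 23475 − 23409 = 66
r = 146 / √(396 × 66) = 146 / 161.6663 ≈ 0.903

0.903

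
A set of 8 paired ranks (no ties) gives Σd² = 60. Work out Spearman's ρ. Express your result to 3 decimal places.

ρ = 1 − 6Σd² / [n(n²−1)] = 1 − 6×60 / (8×63)
  = 1 − 360/504 = 1 − 0.7143 ≈ 0.286

0.286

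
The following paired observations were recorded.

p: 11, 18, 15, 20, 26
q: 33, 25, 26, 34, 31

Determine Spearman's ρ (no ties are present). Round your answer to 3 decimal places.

Rank p: 1, 3, 2, 4, 5
Rank q: 4, 1, 2, 5, 3
d = rank(p) − rank(q): -3, 2, 0, -1, 2; Σd² = 18
ρ = 1 − 6Σd² / [n(n²−1)] = 1 − 6×18 / (5×24) = 1 − 108/120 ≈ 0.100

0.100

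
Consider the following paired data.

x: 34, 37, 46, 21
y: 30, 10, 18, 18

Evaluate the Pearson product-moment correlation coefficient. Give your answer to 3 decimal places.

-0.102

n = 4, Σx = 138, Σy = 76, Σx² = 5082, Σy² = 1648, Σxy = 2596
nΣxy − ΣxΣy = 10384 − 10488 = -104
nΣx² − (Σx)² = 20328 − 19044 = 1284; nΣy² − (Σy)² = 6592 − 5776 = 816
r = -104 / √(1284 × 816) = -104 / 1023.5937 ≈ -0.102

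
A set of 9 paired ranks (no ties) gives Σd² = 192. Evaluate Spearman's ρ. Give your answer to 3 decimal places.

-0.600

ρ = 1 − 6Σd² / [n(n²−1)] = 1 − 6×192 / (9×80)
  = 1 − 1152/720 = 1 − 1.6000 ≈ -0.600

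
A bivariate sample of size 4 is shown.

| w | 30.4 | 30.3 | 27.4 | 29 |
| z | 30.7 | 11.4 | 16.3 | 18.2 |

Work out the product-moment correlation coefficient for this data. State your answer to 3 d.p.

0.308

n = 4, Σw = 117.1, Σz = 76.6, Σw² = 3434.01, Σz² = 1669.38, Σwz = 2253.12
nΣwz − ΣwΣz = 9012.48 − 8969.86 = 42.62
nΣw² − (Σw)² = 13736.04 − 13712.41 = 23.63; nΣz² − (Σz)² = 6677.52 − 5867.56 = 809.96
r = 42.62 / √(23.63 × 809.96) = 42.62 / 138.3451 ≈ 0.308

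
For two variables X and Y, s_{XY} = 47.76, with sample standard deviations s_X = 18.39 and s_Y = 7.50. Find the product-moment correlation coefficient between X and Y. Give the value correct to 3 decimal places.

r = Cov(X,Y) / (s_X · s_Y) = 47.76 / (18.39 × 7.50)
  = 47.76 / 137.9250 ≈ 0.346

0.346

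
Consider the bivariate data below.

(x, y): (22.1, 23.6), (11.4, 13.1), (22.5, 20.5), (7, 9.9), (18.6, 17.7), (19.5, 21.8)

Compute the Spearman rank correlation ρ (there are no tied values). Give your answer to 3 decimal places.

Rank x: 5, 2, 6, 1, 3, 4
Rank y: 6, 2, 4, 1, 3, 5
d = rank(x) − rank(y): -1, 0, 2, 0, 0, -1; Σd² = 6
ρ = 1 − 6Σd² / [n(n²−1)] = 1 − 6×6 / (6×35) = 1 − 36/210 ≈ 0.829

0.829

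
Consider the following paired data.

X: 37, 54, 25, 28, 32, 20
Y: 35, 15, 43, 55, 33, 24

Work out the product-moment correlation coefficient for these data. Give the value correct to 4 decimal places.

n = 6, ΣX = 196, ΣY = 205, ΣX² = 7118, ΣY² = 7989, ΣXY = 6256
nΣXY − ΣXΣY = 37536 − 40180 = -2644
nΣX² − (ΣX)² = 42708 − 38416 = 4292; nΣY² − (ΣY)² = 47934 − 42025 = 5909
r = -2644 / √(4292 × 5909) = -2644 / 5036.0131 ≈ -0.5250

-0.5250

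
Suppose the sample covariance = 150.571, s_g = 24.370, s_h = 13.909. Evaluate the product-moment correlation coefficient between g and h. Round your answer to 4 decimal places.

r = Cov(g,h) / (s_g · s_h) = 150.571 / (24.370 × 13.909)
  = 150.571 / 338.9623 ≈ 0.4442

0.4442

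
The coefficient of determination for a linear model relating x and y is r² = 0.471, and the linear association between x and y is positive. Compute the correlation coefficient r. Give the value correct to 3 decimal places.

|r| = √0.471 = 0.686
The association is positive, so r = 0.686.

0.686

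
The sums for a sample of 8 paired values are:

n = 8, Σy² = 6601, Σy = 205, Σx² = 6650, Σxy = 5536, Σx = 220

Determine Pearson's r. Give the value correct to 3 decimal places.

r = (nΣxy − ΣxΣy) / √[(nΣx² − (Σx)²)(nΣy² − (Σy)²)]
Numerator: 8×5536 − 220×205 = -812
Denominator: √[(53200 − 48400)(52808 − 42025)] = √[4800 × 10783] = 7194.3311
r = -812 / 7194.3311 ≈ -0.113

-0.113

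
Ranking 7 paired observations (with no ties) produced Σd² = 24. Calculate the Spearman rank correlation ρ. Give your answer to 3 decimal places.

0.571

ρ = 1 − 6Σd² / [n(n²−1)] = 1 − 6×24 / (7×48)
  = 1 − 144/336 = 1 − 0.4286 ≈ 0.571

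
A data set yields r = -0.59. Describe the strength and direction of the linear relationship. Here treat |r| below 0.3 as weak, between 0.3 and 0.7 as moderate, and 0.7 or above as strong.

r = -0.59 < 0 so the relationship is negative.
|r| = 0.59, which falls in the moderate range.

moderate negative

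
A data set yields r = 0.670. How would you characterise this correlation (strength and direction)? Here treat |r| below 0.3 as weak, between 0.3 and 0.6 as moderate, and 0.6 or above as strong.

r = 0.670 > 0 so the relationship is positive.
|r| = 0.670, which falls in the strong range.

strong positive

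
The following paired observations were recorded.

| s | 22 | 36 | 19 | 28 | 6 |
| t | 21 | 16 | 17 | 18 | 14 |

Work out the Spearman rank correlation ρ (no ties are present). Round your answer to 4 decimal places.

0.3000

Rank s: 3, 5, 2, 4, 1
Rank t: 5, 2, 3, 4, 1
d = rank(s) − rank(t): -2, 3, -1, 0, 0; Σd² = 14
ρ = 1 − 6Σd² / [n(n²−1)] = 1 − 6×14 / (5×24) = 1 − 84/120 ≈ 0.3000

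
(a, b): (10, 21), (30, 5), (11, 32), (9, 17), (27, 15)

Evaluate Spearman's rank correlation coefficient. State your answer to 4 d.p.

-0.6000

Rank a: 2, 5, 3, 1, 4
Rank b: 4, 1, 5, 3, 2
d = rank(a) − rank(b): -2, 4, -2, -2, 2; Σd² = 32
ρ = 1 − 6Σd² / [n(n²−1)] = 1 − 6×32 / (5×24) = 1 − 192/120 ≈ -0.6000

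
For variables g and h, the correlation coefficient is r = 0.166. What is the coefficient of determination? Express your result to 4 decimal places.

r² = (0.166)² = 0.0276

0.0276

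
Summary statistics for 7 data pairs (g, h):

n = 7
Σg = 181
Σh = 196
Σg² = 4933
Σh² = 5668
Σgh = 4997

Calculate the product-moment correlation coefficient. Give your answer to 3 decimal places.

r = (nΣgh − ΣgΣh) / √[(nΣg² − (Σg)²)(nΣh² − (Σh)²)]
Numerator: 7×4997 − 181×196 = -497
Denominator: √[(34531 − 32761)(39676 − 38416)] = √[1770 × 1260] = 1493.3854
r = -497 / 1493.3854 ≈ -0.333

-0.333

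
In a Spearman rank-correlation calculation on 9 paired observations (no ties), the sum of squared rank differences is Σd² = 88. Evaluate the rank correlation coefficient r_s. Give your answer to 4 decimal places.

ρ = 1 − 6Σd² / [n(n²−1)] = 1 − 6×88 / (9×80)
  = 1 − 528/720 = 1 − 0.73333 ≈ 0.2667

0.2667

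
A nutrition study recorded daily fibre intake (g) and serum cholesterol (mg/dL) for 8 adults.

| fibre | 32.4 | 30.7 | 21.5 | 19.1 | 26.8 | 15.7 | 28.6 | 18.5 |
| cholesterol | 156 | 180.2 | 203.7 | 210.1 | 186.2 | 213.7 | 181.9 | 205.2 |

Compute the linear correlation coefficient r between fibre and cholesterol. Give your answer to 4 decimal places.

-0.9516

n = 8, Σx = 193.3, Σy = 1537, Σx² = 4944.25, Σy² = 297976.52, Σxy = 36322.79
nΣxy − ΣxΣy = 290582.32 − 297102.1 = -6519.78
nΣx² − (Σx)² = 39554 − 37364.89 = 2189.11; nΣy² − (Σy)² = 2383812.16 − 2362369 = 21443.16
r = -6519.78 / √(2189.11 × 21443.16) = -6519.78 / 6851.3820 ≈ -0.9516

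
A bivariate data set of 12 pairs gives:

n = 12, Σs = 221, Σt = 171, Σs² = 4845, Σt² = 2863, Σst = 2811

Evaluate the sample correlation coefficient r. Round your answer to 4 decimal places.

r = (nΣst − ΣsΣt) / √[(nΣs² − (Σs)²)(nΣt² − (Σt)²)]
Numerator: 12×2811 − 221×171 = -4059
Denominator: √[(58140 − 48841)(34356 − 29241)] = √[9299 × 5115] = 6896.6938
r = -4059 / 6896.6938 ≈ -0.5885

-0.5885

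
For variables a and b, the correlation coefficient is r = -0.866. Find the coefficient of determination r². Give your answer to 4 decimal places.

r² = (-0.866)² = 0.7500

0.7500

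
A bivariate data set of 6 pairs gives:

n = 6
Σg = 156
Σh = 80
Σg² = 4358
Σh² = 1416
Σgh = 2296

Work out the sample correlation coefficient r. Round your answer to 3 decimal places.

r = (nΣgh − ΣgΣh) / √[(nΣg² − (Σg)²)(nΣh² − (Σh)²)]
Numerator: 6×2296 − 156×80 = 1296
Denominator: √[(26148 − 24336)(8496 − 6400)] = √[1812 × 2096] = 1948.8335
r = 1296 / 1948.8335 ≈ 0.665

0.665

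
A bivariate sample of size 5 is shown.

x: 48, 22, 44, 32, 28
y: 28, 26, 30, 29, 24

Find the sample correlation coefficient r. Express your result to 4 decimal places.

0.6503

n = 5, Σx = 174, Σy = 137, Σx² = 6532, Σy² = 3777, Σxy = 4836
nΣxy − ΣxΣy = 24180 − 23838 = 342
nΣx² − (Σx)² = 32660 − 30276 = 2384; nΣy² − (Σy)² = 18885 − 18769 = 116
r = 342 / √(2384 × 116) = 342 / 525.8745 ≈ 0.6503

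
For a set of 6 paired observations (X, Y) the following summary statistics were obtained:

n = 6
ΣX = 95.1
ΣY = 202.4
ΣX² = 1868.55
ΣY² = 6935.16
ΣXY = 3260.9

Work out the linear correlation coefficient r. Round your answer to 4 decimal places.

0.2682

r = (nΣXY − ΣXΣY) / √[(nΣX² − (ΣX)²)(nΣY² − (ΣY)²)]
Numerator: 6×3260.9 − 95.1×202.4 = 317.16
Denominator: √[(11211.3 − 9044.01)(41610.96 − 40965.76)] = √[2167.29 × 645.2] = 1182.5124
r = 317.16 / 1182.5124 ≈ 0.2682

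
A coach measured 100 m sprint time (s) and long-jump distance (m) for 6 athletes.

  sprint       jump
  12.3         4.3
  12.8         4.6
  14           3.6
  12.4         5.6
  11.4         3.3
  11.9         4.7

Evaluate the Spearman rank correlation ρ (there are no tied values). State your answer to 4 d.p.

Rank sprint: 3, 5, 6, 4, 1, 2
Rank jump: 3, 4, 2, 6, 1, 5
d = rank(sprint) − rank(jump): 0, 1, 4, -2, 0, -3; Σd² = 30
ρ = 1 − 6Σd² / [n(n²−1)] = 1 − 6×30 / (6×35) = 1 − 180/210 ≈ 0.1429

0.1429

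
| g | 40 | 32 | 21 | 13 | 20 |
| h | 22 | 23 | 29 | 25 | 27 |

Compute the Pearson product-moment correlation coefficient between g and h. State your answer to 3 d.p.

-0.695

n = 5, Σg = 126, Σh = 126, Σg² = 3634, Σh² = 3208, Σgh = 3090
nΣgh − ΣgΣh = 15450 − 15876 = -426
nΣg² − (Σg)² = 18170 − 15876 = 2294; nΣh² − (Σh)² = 16040 − 15876 = 164
r = -426 / √(2294 × 164) = -426 / 613.3645 ≈ -0.695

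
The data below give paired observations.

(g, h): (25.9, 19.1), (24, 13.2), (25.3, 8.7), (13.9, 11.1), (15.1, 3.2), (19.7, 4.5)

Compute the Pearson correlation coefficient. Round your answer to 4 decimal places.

0.5711

n = 6, Σg = 123.9, Σh = 59.8, Σg² = 2696.21, Σh² = 768.44, Σgh = 1322.86
nΣgh − ΣgΣh = 7937.16 − 7409.22 = 527.94
nΣg² − (Σg)² = 16177.26 − 15351.21 = 826.05; nΣh² − (Σh)² = 4610.64 − 3576.04 = 1034.6
r = 527.94 / √(826.05 × 1034.6) = 527.94 / 924.4627 ≈ 0.5711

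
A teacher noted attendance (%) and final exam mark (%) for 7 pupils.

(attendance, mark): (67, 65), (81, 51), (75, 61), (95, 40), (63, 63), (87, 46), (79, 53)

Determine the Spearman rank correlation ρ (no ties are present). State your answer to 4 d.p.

Rank attendance: 2, 5, 3, 7, 1, 6, 4
Rank mark: 7, 3, 5, 1, 6, 2, 4
d = rank(attendance) − rank(mark): -5, 2, -2, 6, -5, 4, 0; Σd² = 110
ρ = 1 − 6Σd² / [n(n²−1)] = 1 − 6×110 / (7×48) = 1 − 660/336 ≈ -0.9643

-0.9643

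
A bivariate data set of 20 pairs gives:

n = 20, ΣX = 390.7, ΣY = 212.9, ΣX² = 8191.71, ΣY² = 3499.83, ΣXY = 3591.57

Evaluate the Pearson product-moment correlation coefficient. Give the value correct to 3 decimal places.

-0.683

r = (nΣXY − ΣXΣY) / √[(nΣX² − (ΣX)²)(nΣY² − (ΣY)²)]
Numerator: 20×3591.57 − 390.7×212.9 = -11348.63
Denominator: √[(163834.2 − 152646.49)(69996.6 − 45326.41)] = √[11187.71 × 24670.19] = 16613.3359
r = -11348.63 / 16613.3359 ≈ -0.683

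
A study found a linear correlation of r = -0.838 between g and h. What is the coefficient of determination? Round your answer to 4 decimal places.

0.7022

r² = (-0.838)² = 0.7022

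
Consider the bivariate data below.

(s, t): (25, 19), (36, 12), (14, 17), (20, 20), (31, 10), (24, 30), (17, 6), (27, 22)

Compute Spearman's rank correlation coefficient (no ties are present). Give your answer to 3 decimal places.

-0.024

Rank s: 5, 8, 1, 3, 7, 4, 2, 6
Rank t: 5, 3, 4, 6, 2, 8, 1, 7
d = rank(s) − rank(t): 0, 5, -3, -3, 5, -4, 1, -1; Σd² = 86
ρ = 1 − 6Σd² / [n(n²−1)] = 1 − 6×86 / (8×63) = 1 − 516/504 ≈ -0.024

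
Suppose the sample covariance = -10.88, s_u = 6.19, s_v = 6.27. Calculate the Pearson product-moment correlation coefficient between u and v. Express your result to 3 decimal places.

r = Cov(u,v) / (s_u · s_v) = -10.88 / (6.19 × 6.27)
  = -10.88 / 38.8113 ≈ -0.280

-0.280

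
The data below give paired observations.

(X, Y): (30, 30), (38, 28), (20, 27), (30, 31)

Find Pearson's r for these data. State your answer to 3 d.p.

0.297

n = 4, ΣX = 118, ΣY = 116, ΣX² = 3644, ΣY² = 3374, ΣXY = 3434
nΣXY − ΣXΣY = 13736 − 13688 = 48
nΣX² − (ΣX)² = 14576 − 13924 = 652; nΣY² − (ΣY)² = 13496 − 13456 = 40
r = 48 / √(652 × 40) = 48 / 161.4930 ≈ 0.297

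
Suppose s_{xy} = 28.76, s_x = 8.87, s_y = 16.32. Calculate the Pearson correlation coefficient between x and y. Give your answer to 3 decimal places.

r = Cov(x,y) / (s_x · s_y) = 28.76 / (8.87 × 16.32)
  = 28.76 / 144.7584 ≈ 0.199

0.199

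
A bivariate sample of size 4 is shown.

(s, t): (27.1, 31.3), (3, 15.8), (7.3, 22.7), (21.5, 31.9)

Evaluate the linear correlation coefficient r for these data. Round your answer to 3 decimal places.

0.950

n = 4, Σs = 58.9, Σt = 101.7, Σs² = 1258.95, Σt² = 2762.23, Σst = 1747.19
nΣst − ΣsΣt = 6988.76 − 5990.13 = 998.63
nΣs² − (Σs)² = 5035.8 − 3469.21 = 1566.59; nΣt² − (Σt)² = 11048.92 − 10342.89 = 706.03
r = 998.63 / √(1566.59 × 706.03) = 998.63 / 1051.6937 ≈ 0.950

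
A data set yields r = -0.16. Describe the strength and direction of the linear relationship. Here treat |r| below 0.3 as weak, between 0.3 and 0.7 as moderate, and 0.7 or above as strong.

weak negative

r = -0.16 < 0 so the relationship is negative.
|r| = 0.16, which falls in the weak range.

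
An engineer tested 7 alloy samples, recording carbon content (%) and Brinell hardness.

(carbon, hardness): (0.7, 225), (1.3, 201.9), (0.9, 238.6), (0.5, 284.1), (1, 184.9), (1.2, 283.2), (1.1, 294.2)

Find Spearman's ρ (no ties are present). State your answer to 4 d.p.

-0.1786

Rank carbon: 2, 7, 3, 1, 4, 6, 5
Rank hardness: 3, 2, 4, 6, 1, 5, 7
d = rank(carbon) − rank(hardness): -1, 5, -1, -5, 3, 1, -2; Σd² = 66
ρ = 1 − 6Σd² / [n(n²−1)] = 1 − 6×66 / (7×48) = 1 − 396/336 ≈ -0.1786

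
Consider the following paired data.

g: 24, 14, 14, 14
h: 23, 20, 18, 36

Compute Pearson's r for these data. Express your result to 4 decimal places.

n = 4, Σg = 66, Σh = 97, Σg² = 1164, Σh² = 2549, Σgh = 1588
nΣgh − ΣgΣh = 6352 − 6402 = -50
nΣg² − (Σg)² = 4656 − 4356 = 300; nΣh² − (Σh)² = 10196 − 9409 = 787
r = -50 / √(300 × 787) = -50 / 485.9012 ≈ -0.1029

-0.1029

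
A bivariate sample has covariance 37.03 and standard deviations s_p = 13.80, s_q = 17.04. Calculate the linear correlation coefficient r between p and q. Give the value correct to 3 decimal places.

r = Cov(p,q) / (s_p · s_q) = 37.03 / (13.80 × 17.04)
  = 37.03 / 235.1520 ≈ 0.157

0.157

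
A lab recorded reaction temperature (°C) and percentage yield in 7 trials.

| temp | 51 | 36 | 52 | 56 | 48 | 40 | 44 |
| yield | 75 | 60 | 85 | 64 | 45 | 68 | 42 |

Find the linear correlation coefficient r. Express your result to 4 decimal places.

0.3193

n = 7, Σx = 327, Σy = 439, Σx² = 15577, Σy² = 28959, Σxy = 20717
nΣxy − ΣxΣy = 145019 − 143553 = 1466
nΣx² − (Σx)² = 109039 − 106929 = 2110; nΣy² − (Σy)² = 202713 − 192721 = 9992
r = 1466 / √(2110 × 9992) = 1466 / 4591.6359 ≈ 0.3193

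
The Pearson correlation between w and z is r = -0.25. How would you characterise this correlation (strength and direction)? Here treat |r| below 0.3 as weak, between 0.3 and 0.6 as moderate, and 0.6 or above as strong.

r = -0.25 < 0 so the relationship is negative.
|r| = 0.25, which falls in the weak range.

weak negative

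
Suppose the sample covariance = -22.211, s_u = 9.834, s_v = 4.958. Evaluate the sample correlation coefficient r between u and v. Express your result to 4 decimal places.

-0.4555

r = Cov(u,v) / (s_u · s_v) = -22.211 / (9.834 × 4.958)
  = -22.211 / 48.7570 ≈ -0.4555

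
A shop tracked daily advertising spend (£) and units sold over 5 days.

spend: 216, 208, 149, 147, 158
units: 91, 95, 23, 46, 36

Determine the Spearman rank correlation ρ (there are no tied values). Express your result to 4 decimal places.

Rank spend: 5, 4, 2, 1, 3
Rank units: 4, 5, 1, 3, 2
d = rank(spend) − rank(units): 1, -1, 1, -2, 1; Σd² = 8
ρ = 1 − 6Σd² / [n(n²−1)] = 1 − 6×8 / (5×24) = 1 − 48/120 ≈ 0.6000

0.6000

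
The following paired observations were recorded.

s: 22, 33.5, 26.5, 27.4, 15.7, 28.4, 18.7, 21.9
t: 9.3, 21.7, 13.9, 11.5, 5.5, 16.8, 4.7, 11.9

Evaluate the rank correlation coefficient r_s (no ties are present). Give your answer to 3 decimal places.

0.857

Rank s: 4, 8, 5, 6, 1, 7, 2, 3
Rank t: 3, 8, 6, 4, 2, 7, 1, 5
d = rank(s) − rank(t): 1, 0, -1, 2, -1, 0, 1, -2; Σd² = 12
ρ = 1 − 6Σd² / [n(n²−1)] = 1 − 6×12 / (8×63) = 1 − 72/504 ≈ 0.857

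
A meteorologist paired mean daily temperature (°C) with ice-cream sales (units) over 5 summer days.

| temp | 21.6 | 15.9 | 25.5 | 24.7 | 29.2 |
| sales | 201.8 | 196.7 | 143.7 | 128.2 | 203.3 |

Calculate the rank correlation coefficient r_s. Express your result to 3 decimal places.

Rank temp: 2, 1, 4, 3, 5
Rank sales: 4, 3, 2, 1, 5
d = rank(temp) − rank(sales): -2, -2, 2, 2, 0; Σd² = 16
ρ = 1 − 6Σd² / [n(n²−1)] = 1 − 6×16 / (5×24) = 1 − 96/120 ≈ 0.200

0.200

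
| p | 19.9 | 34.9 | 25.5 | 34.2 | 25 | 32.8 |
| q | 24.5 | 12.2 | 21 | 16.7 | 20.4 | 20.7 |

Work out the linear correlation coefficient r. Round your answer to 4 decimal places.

-0.8304

n = 6, Σp = 172.3, Σq = 115.5, Σp² = 5134.75, Σq² = 2313.63, Σpq = 3208.93
nΣpq − ΣpΣq = 19253.58 − 19900.65 = -647.07
nΣp² − (Σp)² = 30808.5 − 29687.29 = 1121.21; nΣq² − (Σq)² = 13881.78 − 13340.25 = 541.53
r = -647.07 / √(1121.21 × 541.53) = -647.07 / 779.2104 ≈ -0.8304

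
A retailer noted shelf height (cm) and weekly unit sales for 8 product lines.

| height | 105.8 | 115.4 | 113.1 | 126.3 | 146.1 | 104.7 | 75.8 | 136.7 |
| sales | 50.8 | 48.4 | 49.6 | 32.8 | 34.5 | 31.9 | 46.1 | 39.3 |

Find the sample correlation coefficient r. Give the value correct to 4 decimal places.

-0.4507

n = 8, Σx = 923.9, Σy = 333.4, Σx² = 109993.93, Σy² = 14336.76, Σxy = 37959.47
nΣxy − ΣxΣy = 303675.76 − 308028.26 = -4352.5
nΣx² − (Σx)² = 879951.44 − 853591.21 = 26360.23; nΣy² − (Σy)² = 114694.08 − 111155.56 = 3538.52
r = -4352.5 / √(26360.23 × 3538.52) = -4352.5 / 9657.9605 ≈ -0.4507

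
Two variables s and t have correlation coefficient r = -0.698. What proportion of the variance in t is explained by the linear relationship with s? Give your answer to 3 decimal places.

0.487

r² = (-0.698)² = 0.487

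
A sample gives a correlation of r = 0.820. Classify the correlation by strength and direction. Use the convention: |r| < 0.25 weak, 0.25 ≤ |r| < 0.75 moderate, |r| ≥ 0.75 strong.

strong positive

r = 0.820 > 0 so the relationship is positive.
|r| = 0.820, which falls in the strong range.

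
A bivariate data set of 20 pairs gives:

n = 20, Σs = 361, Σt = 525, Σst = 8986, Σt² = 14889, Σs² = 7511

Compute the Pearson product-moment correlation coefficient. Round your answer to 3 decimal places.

-0.467

r = (nΣst − ΣsΣt) / √[(nΣs² − (Σs)²)(nΣt² − (Σt)²)]
Numerator: 20×8986 − 361×525 = -9805
Denominator: √[(150220 − 130321)(297780 − 275625)] = √[19899 × 22155] = 20996.7222
r = -9805 / 20996.7222 ≈ -0.467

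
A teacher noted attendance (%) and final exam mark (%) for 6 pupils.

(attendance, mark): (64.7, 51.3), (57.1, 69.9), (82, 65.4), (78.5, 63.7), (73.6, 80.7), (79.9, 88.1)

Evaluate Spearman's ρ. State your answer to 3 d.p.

Rank attendance: 2, 1, 6, 4, 3, 5
Rank mark: 1, 4, 3, 2, 5, 6
d = rank(attendance) − rank(mark): 1, -3, 3, 2, -2, -1; Σd² = 28
ρ = 1 − 6Σd² / [n(n²−1)] = 1 − 6×28 / (6×35) = 1 − 168/210 ≈ 0.200

0.200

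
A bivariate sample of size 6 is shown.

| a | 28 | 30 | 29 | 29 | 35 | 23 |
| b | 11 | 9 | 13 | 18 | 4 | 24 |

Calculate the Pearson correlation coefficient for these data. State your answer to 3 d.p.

n = 6, Σa = 174, Σb = 79, Σa² = 5120, Σb² = 1287, Σab = 2169
nΣab − ΣaΣb = 13014 − 13746 = -732
nΣa² − (Σa)² = 30720 − 30276 = 444; nΣb² − (Σb)² = 7722 − 6241 = 1481
r = -732 / √(444 × 1481) = -732 / 810.9032 ≈ -0.903

-0.903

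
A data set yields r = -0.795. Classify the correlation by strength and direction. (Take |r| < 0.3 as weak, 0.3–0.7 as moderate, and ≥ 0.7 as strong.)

r = -0.795 < 0 so the relationship is negative.
|r| = 0.795, which falls in the strong range.

strong negative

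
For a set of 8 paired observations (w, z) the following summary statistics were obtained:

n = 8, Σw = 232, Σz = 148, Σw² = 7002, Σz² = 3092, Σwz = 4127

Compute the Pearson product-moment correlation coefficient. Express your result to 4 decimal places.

-0.5298

r = (nΣwz − ΣwΣz) / √[(nΣw² − (Σw)²)(nΣz² − (Σz)²)]
Numerator: 8×4127 − 232×148 = -1320
Denominator: √[(56016 − 53824)(24736 − 21904)] = √[2192 × 2832] = 2491.5345
r = -1320 / 2491.5345 ≈ -0.5298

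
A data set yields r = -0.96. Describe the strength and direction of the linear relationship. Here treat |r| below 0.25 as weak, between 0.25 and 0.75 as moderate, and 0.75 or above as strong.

r = -0.96 < 0 so the relationship is negative.
|r| = 0.96, which falls in the strong range.

strong negative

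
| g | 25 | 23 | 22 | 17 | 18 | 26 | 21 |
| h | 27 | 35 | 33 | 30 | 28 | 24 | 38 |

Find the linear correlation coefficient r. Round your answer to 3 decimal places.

n = 7, Σg = 152, Σh = 215, Σg² = 3368, Σh² = 6747, Σgh = 4642
nΣgh − ΣgΣh = 32494 − 32680 = -186
nΣg² − (Σg)² = 23576 − 23104 = 472; nΣh² − (Σh)² = 47229 − 46225 = 1004
r = -186 / √(472 × 1004) = -186 / 688.3952 ≈ -0.270

-0.270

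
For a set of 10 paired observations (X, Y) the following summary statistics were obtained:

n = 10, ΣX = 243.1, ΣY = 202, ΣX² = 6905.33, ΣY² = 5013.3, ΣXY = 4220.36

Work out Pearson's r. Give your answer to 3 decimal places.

-0.716

r = (nΣXY − ΣXΣY) / √[(nΣX² − (ΣX)²)(nΣY² − (ΣY)²)]
Numerator: 10×4220.36 − 243.1×202 = -6902.6
Denominator: √[(69053.3 − 59097.61)(50133 − 40804)] = √[9955.69 × 9329] = 9637.2523
r = -6902.6 / 9637.2523 ≈ -0.716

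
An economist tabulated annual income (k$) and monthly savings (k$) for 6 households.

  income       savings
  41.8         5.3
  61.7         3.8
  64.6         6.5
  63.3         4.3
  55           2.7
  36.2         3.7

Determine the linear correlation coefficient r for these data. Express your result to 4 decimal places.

0.2043

n = 6, Σx = 322.6, Σy = 26.3, Σx² = 18069.62, Σy² = 124.25, Σxy = 1430.53
nΣxy − ΣxΣy = 8583.18 − 8484.38 = 98.8
nΣx² − (Σx)² = 108417.72 − 104070.76 = 4346.96; nΣy² − (Σy)² = 745.5 − 691.69 = 53.81
r = 98.8 / √(4346.96 × 53.81) = 98.8 / 483.6423 ≈ 0.2043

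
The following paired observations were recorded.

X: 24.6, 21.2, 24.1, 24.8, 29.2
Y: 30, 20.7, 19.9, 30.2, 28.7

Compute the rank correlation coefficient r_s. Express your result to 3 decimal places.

0.600

Rank X: 3, 1, 2, 4, 5
Rank Y: 4, 2, 1, 5, 3
d = rank(X) − rank(Y): -1, -1, 1, -1, 2; Σd² = 8
ρ = 1 − 6Σd² / [n(n²−1)] = 1 − 6×8 / (5×24) = 1 − 48/120 ≈ 0.600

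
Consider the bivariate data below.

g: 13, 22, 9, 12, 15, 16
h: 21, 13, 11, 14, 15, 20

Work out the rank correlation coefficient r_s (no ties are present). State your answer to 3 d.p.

0.257

Rank g: 3, 6, 1, 2, 4, 5
Rank h: 6, 2, 1, 3, 4, 5
d = rank(g) − rank(h): -3, 4, 0, -1, 0, 0; Σd² = 26
ρ = 1 − 6Σd² / [n(n²−1)] = 1 − 6×26 / (6×35) = 1 − 156/210 ≈ 0.257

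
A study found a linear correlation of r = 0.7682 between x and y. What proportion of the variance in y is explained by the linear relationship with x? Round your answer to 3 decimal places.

0.590

r² = (0.7682)² = 0.590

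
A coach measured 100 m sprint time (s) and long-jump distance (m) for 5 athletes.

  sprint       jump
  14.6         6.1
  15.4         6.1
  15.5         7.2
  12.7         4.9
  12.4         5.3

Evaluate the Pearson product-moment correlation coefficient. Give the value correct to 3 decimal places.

n = 5, Σx = 70.6, Σy = 29.6, Σx² = 1005.62, Σy² = 178.36, Σxy = 422.55
nΣxy − ΣxΣy = 2112.75 − 2089.76 = 22.99
nΣx² − (Σx)² = 5028.1 − 4984.36 = 43.74; nΣy² − (Σy)² = 891.8 − 876.16 = 15.64
r = 22.99 / √(43.74 × 15.64) = 22.99 / 26.1552 ≈ 0.879

0.879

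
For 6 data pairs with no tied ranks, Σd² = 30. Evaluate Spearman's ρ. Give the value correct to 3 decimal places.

ρ = 1 − 6Σd² / [n(n²−1)] = 1 − 6×30 / (6×35)
  = 1 − 180/210 = 1 − 0.8571 ≈ 0.143

0.143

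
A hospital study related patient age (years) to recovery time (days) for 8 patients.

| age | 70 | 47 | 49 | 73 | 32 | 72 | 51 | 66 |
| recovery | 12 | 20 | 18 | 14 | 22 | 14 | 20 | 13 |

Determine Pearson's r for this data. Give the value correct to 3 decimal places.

-0.939

n = 8, Σx = 460, Σy = 133, Σx² = 28004, Σy² = 2313, Σxy = 7274
nΣxy − ΣxΣy = 58192 − 61180 = -2988
nΣx² − (Σx)² = 224032 − 211600 = 12432; nΣy² − (Σy)² = 18504 − 17689 = 815
r = -2988 / √(12432 × 815) = -2988 / 3183.0928 ≈ -0.939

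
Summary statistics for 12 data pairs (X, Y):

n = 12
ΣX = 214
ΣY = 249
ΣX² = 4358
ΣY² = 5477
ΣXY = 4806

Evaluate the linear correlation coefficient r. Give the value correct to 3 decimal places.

r = (nΣXY − ΣXΣY) / √[(nΣX² − (ΣX)²)(nΣY² − (ΣY)²)]
Numerator: 12×4806 − 214×249 = 4386
Denominator: √[(52296 − 45796)(65724 − 62001)] = √[6500 × 3723] = 4919.2987
r = 4386 / 4919.2987 ≈ 0.892

0.892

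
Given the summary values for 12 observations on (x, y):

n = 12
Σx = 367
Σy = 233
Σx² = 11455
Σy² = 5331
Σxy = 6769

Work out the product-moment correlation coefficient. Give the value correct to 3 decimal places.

r = (nΣxy − ΣxΣy) / √[(nΣx² − (Σx)²)(nΣy² − (Σy)²)]
Numerator: 12×6769 − 367×233 = -4283
Denominator: √[(137460 − 134689)(63972 − 54289)] = √[2771 × 9683] = 5179.9221
r = -4283 / 5179.9221 ≈ -0.827

-0.827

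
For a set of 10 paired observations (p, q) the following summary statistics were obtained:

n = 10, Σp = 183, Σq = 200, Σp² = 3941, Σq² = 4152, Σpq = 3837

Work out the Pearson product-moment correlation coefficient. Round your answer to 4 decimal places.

r = (nΣpq − ΣpΣq) / √[(nΣp² − (Σp)²)(nΣq² − (Σq)²)]
Numerator: 10×3837 − 183×200 = 1770
Denominator: √[(39410 − 33489)(41520 − 40000)] = √[5921 × 1520] = 2999.9867
r = 1770 / 2999.9867 ≈ 0.5900

0.5900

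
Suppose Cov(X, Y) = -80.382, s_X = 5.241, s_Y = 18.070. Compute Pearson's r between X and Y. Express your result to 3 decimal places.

-0.849

r = Cov(X,Y) / (s_X · s_Y) = -80.382 / (5.241 × 18.070)
  = -80.382 / 94.7049 ≈ -0.849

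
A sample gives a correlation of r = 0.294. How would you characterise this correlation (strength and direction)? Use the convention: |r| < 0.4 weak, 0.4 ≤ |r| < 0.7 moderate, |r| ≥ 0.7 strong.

weak positive

r = 0.294 > 0 so the relationship is positive.
|r| = 0.294, which falls in the weak range.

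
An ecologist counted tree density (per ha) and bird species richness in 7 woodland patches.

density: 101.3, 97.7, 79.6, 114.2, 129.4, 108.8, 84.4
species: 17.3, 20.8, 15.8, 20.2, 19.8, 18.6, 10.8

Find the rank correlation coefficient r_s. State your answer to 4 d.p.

0.5714

Rank density: 4, 3, 1, 6, 7, 5, 2
Rank species: 3, 7, 2, 6, 5, 4, 1
d = rank(density) − rank(species): 1, -4, -1, 0, 2, 1, 1; Σd² = 24
ρ = 1 − 6Σd² / [n(n²−1)] = 1 − 6×24 / (7×48) = 1 − 144/336 ≈ 0.5714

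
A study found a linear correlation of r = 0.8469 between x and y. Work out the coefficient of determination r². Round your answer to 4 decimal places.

r² = (0.8469)² = 0.7172

0.7172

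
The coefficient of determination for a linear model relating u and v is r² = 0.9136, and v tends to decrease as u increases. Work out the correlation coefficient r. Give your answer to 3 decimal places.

|r| = √0.9136 = 0.956
The association is negative, so r = −0.956.

-0.956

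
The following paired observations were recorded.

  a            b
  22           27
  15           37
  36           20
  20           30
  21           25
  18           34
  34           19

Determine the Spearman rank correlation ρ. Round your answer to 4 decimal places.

Rank a: 5, 1, 7, 3, 4, 2, 6
Rank b: 4, 7, 2, 5, 3, 6, 1
d = rank(a) − rank(b): 1, -6, 5, -2, 1, -4, 5; Σd² = 108
ρ = 1 − 6Σd² / [n(n²−1)] = 1 − 6×108 / (7×48) = 1 − 648/336 ≈ -0.9286

-0.9286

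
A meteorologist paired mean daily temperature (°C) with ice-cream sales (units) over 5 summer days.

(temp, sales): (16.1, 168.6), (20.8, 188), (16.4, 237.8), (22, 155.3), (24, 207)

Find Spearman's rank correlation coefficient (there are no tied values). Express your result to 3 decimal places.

0.000

Rank temp: 1, 3, 2, 4, 5
Rank sales: 2, 3, 5, 1, 4
d = rank(temp) − rank(sales): -1, 0, -3, 3, 1; Σd² = 20
ρ = 1 − 6Σd² / [n(n²−1)] = 1 − 6×20 / (5×24) = 1 − 120/120 ≈ 0.000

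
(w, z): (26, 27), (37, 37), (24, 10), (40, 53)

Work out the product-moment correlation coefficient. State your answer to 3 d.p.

0.930

n = 4, Σw = 127, Σz = 127, Σw² = 4221, Σz² = 5007, Σwz = 4431
nΣwz − ΣwΣz = 17724 − 16129 = 1595
nΣw² − (Σw)² = 16884 − 16129 = 755; nΣz² − (Σz)² = 20028 − 16129 = 3899
r = 1595 / √(755 × 3899) = 1595 / 1715.7345 ≈ 0.930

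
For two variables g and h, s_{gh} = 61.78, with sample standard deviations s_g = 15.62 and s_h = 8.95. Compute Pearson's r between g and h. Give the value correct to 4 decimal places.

r = Cov(g,h) / (s_g · s_h) = 61.78 / (15.62 × 8.95)
  = 61.78 / 139.7990 ≈ 0.4419

0.4419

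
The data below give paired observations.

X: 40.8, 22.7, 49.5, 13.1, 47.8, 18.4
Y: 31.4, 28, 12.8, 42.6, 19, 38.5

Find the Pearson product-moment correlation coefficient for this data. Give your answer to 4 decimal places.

n = 6, ΣX = 192.3, ΣY = 172.3, ΣX² = 7425.19, ΣY² = 5591.81, ΣXY = 4724.98
nΣXY − ΣXΣY = 28349.88 − 33133.29 = -4783.41
nΣX² − (ΣX)² = 44551.14 − 36979.29 = 7571.85; nΣY² − (ΣY)² = 33550.86 − 29687.29 = 3863.57
r = -4783.41 / √(7571.85 × 3863.57) = -4783.41 / 5408.7311 ≈ -0.8844

-0.8844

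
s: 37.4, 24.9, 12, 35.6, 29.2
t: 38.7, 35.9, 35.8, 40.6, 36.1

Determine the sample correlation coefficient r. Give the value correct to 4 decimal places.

n = 5, Σs = 139.1, Σt = 187.1, Σs² = 4282.77, Σt² = 7019.71, Σst = 5270.37
nΣst − ΣsΣt = 26351.85 − 26025.61 = 326.24
nΣs² − (Σs)² = 21413.85 − 19348.81 = 2065.04; nΣt² − (Σt)² = 35098.55 − 35006.41 = 92.14
r = 326.24 / √(2065.04 × 92.14) = 326.24 / 436.2027 ≈ 0.7479

0.7479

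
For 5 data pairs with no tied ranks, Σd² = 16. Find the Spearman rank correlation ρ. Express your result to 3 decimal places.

ρ = 1 − 6Σd² / [n(n²−1)] = 1 − 6×16 / (5×24)
  = 1 − 96/120 = 1 − 0.8000 ≈ 0.200

0.200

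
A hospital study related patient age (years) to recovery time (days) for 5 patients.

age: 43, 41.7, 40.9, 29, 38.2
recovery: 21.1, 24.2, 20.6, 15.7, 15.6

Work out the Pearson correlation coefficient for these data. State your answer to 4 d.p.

n = 5, Σx = 192.8, Σy = 97.2, Σx² = 7560.94, Σy² = 1945.06, Σxy = 3810.2
nΣxy − ΣxΣy = 19051 − 18740.16 = 310.84
nΣx² − (Σx)² = 37804.7 − 37171.84 = 632.86; nΣy² − (Σy)² = 9725.3 − 9447.84 = 277.46
r = 310.84 / √(632.86 × 277.46) = 310.84 / 419.0386 ≈ 0.7418

0.7418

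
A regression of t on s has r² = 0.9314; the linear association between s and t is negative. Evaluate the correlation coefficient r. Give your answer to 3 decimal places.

|r| = √0.9314 = 0.965
The association is negative, so r = −0.965.

-0.965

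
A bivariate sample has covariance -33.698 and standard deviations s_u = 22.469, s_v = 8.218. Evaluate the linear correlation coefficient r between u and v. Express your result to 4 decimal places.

r = Cov(u,v) / (s_u · s_v) = -33.698 / (22.469 × 8.218)
  = -33.698 / 184.6502 ≈ -0.1825

-0.1825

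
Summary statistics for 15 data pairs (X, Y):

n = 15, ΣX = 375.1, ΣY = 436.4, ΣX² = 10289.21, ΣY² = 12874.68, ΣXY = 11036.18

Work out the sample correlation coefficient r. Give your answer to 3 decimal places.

r = (nΣXY − ΣXΣY) / √[(nΣX² − (ΣX)²)(nΣY² − (ΣY)²)]
Numerator: 15×11036.18 − 375.1×436.4 = 1849.06
Denominator: √[(154338.15 − 140700.01)(193120.2 − 190444.96)] = √[13638.14 × 2675.24] = 6040.3061
r = 1849.06 / 6040.3061 ≈ 0.306

0.306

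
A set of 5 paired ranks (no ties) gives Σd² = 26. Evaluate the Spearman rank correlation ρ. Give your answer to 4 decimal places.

ρ = 1 − 6Σd² / [n(n²−1)] = 1 − 6×26 / (5×24)
  = 1 − 156/120 = 1 − 1.30000 ≈ -0.3000

-0.3000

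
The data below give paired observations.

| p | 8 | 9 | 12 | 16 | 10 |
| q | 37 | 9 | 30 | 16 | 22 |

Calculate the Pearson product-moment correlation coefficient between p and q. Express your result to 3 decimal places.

n = 5, Σp = 55, Σq = 114, Σp² = 645, Σq² = 3090, Σpq = 1213
nΣpq − ΣpΣq = 6065 − 6270 = -205
nΣp² − (Σp)² = 3225 − 3025 = 200; nΣq² − (Σq)² = 15450 − 12996 = 2454
r = -205 / √(200 × 2454) = -205 / 700.5712 ≈ -0.293

-0.293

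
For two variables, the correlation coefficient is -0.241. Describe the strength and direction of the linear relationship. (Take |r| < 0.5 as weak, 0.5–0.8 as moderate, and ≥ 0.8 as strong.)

weak negative

r = -0.241 < 0 so the relationship is negative.
|r| = 0.241, which falls in the weak range.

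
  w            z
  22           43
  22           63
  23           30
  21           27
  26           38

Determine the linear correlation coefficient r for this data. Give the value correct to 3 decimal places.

-0.053

n = 5, Σw = 114, Σz = 201, Σw² = 2614, Σz² = 8891, Σwz = 4577
nΣwz − ΣwΣz = 22885 − 22914 = -29
nΣw² − (Σw)² = 13070 − 12996 = 74; nΣz² − (Σz)² = 44455 − 40401 = 4054
r = -29 / √(74 × 4054) = -29 / 547.7189 ≈ -0.053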